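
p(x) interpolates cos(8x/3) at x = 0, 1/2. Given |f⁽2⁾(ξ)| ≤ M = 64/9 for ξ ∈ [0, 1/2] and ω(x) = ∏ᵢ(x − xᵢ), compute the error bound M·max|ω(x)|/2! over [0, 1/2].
2/9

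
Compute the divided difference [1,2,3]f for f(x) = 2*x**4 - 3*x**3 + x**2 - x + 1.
33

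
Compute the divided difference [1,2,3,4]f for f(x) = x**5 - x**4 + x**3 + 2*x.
56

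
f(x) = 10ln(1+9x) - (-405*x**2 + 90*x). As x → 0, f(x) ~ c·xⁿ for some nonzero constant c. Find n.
3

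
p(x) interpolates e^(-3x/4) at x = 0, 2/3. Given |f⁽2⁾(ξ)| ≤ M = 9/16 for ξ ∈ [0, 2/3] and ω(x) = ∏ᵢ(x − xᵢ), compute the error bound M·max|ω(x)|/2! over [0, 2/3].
1/32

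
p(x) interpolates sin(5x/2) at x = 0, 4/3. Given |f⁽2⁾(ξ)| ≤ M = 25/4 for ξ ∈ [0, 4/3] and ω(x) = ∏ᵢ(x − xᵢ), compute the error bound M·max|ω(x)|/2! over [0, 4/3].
25/18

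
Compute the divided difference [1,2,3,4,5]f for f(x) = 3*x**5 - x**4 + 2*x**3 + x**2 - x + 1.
44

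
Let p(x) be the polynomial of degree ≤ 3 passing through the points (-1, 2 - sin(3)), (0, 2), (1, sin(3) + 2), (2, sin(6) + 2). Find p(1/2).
-sin(6)/16 + 5*sin(3)/8 + 2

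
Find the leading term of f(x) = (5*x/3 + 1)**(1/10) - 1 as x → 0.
x/6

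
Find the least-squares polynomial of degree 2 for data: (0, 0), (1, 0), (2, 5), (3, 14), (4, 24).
-13/35 + (-23/35)x + (12/7)x²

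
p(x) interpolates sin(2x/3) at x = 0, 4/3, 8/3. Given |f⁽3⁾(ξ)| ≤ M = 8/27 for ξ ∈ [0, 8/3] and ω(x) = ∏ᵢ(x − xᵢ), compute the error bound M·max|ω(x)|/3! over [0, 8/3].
512*sqrt(3)/19683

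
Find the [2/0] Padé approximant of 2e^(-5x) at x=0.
25*x**2 - 10*x + 2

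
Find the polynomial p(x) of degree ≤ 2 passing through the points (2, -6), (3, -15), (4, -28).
-2*x**2 + x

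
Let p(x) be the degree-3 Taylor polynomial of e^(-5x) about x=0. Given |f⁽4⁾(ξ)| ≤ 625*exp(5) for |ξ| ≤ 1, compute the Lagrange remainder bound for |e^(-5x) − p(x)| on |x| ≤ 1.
625*exp(5)/24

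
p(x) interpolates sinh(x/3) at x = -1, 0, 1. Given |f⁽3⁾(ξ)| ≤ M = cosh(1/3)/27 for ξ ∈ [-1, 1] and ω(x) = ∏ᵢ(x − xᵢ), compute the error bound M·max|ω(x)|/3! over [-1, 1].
sqrt(3)*cosh(1/3)/729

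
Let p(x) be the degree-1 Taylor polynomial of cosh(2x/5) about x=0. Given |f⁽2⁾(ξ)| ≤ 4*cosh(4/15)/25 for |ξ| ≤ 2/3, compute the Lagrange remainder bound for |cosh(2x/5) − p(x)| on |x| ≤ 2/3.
8*cosh(4/15)/225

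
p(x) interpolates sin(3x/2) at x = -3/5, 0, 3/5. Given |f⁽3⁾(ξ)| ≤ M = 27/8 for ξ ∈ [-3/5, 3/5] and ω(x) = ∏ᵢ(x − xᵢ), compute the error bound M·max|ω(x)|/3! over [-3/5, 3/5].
27*sqrt(3)/1000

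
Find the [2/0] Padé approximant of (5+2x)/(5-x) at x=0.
3*x**2/25 + 3*x/5 + 1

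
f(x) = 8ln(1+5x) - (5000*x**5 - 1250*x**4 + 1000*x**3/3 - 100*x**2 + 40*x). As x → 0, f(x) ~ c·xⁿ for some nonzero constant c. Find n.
6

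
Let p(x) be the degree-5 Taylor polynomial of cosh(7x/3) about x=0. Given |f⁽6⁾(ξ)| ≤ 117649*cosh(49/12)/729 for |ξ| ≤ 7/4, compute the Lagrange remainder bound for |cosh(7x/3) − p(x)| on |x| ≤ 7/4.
13841287201*cosh(49/12)/2149908480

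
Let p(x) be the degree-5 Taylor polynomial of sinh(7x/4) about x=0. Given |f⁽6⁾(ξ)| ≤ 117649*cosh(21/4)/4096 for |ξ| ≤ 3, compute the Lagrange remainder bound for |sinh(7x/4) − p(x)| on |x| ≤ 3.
9529569*cosh(21/4)/327680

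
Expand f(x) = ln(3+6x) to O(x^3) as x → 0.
log(3) + 2*x - 2*x**2 + O(x**3)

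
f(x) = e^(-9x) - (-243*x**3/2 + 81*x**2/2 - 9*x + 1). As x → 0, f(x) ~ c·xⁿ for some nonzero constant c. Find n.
4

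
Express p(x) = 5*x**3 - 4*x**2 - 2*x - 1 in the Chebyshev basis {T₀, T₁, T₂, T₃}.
(-3)T₀ + (7/4)T₁ + (-2)T₂ + (5/4)T₃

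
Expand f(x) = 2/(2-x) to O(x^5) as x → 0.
1 + x/2 + x**2/4 + x**3/8 + x**4/16 + O(x**5)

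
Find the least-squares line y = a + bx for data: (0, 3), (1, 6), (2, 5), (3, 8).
a = 17/5, b = 7/5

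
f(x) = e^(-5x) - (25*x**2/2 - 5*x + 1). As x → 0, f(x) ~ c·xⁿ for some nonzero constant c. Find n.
3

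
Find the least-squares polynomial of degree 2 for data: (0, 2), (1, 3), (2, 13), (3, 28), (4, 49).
57/35 + (-67/70)x + (45/14)x²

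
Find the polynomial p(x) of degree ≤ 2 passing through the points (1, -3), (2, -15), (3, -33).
-3*x**2 - 3*x + 3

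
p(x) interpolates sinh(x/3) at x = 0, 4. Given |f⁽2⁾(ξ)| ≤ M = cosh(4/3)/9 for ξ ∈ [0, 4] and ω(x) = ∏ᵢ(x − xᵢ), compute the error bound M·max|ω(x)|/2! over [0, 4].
2*cosh(4/3)/9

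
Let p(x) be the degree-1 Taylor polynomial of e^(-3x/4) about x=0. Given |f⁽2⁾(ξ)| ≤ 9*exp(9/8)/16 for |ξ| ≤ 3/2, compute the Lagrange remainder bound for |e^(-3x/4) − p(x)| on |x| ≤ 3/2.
81*exp(9/8)/128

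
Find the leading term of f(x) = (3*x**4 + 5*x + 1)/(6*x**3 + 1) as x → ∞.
x/2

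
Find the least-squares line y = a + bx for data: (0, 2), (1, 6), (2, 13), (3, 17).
a = 17/10, b = 26/5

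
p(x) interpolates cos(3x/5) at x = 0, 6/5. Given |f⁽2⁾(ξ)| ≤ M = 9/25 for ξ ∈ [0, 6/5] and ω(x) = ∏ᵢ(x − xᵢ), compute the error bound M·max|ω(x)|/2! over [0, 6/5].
81/1250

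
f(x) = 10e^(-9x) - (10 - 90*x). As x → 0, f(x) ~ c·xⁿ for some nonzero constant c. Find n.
2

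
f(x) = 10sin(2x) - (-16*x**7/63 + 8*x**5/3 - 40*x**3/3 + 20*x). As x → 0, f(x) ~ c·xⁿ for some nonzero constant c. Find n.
9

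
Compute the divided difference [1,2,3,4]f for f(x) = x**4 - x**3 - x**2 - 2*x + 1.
9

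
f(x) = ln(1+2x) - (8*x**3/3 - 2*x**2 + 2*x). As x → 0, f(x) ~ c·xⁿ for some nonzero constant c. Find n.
4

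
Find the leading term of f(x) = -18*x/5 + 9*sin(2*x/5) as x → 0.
-12*x**3/125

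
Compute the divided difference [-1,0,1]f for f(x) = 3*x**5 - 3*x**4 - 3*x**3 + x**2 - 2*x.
-2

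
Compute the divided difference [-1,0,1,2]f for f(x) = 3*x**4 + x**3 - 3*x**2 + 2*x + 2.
7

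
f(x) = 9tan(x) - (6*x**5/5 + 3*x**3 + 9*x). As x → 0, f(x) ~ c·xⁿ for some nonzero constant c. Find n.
7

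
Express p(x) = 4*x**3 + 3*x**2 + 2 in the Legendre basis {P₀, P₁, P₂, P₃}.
(3)P₀ + (12/5)P₁ + (2)P₂ + (8/5)P₃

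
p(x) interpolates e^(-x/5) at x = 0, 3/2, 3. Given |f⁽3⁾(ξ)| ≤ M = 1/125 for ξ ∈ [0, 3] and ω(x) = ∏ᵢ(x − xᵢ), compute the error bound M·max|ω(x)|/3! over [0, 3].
sqrt(3)/1000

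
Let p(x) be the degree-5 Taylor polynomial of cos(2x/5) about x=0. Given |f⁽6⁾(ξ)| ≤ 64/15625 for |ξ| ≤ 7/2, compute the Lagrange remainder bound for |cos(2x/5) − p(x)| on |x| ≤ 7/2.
117649/11250000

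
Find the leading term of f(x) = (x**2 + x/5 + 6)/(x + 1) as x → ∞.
x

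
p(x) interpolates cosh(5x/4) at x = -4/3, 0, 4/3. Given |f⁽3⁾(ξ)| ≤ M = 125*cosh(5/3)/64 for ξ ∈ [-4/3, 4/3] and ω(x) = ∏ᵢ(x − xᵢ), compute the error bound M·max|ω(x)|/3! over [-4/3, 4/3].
125*sqrt(3)*cosh(5/3)/729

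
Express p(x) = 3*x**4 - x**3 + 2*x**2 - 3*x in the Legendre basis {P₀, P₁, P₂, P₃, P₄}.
(19/15)P₀ + (-18/5)P₁ + (64/21)P₂ + (-2/5)P₃ + (24/35)P₄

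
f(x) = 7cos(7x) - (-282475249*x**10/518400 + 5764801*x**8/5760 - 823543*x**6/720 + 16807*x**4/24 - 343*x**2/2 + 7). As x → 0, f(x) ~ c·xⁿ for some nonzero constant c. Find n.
12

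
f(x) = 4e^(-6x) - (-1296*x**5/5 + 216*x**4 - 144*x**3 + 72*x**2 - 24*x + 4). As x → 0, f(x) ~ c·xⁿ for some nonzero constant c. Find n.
6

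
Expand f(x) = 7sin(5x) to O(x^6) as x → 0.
35*x - 875*x**3/6 + 4375*x**5/24 + O(x**6)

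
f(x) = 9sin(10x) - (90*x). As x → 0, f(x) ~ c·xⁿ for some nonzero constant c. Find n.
3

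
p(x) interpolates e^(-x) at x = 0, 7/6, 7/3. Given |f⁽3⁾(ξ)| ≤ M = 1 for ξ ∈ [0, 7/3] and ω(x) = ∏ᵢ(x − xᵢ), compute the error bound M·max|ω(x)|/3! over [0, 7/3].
343*sqrt(3)/5832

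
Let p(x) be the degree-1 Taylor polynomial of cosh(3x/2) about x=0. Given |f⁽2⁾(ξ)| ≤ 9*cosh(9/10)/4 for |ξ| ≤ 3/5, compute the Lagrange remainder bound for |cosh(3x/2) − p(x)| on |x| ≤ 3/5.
81*cosh(9/10)/200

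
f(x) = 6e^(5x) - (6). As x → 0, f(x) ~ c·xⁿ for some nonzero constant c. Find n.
1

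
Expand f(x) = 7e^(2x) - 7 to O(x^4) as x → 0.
14*x + 14*x**2 + 28*x**3/3 + O(x**4)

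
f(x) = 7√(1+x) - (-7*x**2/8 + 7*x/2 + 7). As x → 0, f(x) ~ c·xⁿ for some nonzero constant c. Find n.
3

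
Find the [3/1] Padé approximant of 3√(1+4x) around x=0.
(-3*x**3 + 9*x**2 + 27*x/2 + 3)/(5*x/2 + 1)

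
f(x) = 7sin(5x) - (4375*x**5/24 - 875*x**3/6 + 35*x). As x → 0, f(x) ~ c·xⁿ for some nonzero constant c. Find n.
7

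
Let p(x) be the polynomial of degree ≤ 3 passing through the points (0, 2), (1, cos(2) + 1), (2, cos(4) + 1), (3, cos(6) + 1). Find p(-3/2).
135*cos(4)/16 - 35*cos(6)/16 - 189*cos(2)/16 + 121/16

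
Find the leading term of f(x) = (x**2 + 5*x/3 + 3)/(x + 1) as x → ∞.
x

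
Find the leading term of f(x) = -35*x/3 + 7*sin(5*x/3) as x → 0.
-875*x**3/162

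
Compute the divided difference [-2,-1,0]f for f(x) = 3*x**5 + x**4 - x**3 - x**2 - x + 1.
-36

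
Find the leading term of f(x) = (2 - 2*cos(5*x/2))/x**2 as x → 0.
25/4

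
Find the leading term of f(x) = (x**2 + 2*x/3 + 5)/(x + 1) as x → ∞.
x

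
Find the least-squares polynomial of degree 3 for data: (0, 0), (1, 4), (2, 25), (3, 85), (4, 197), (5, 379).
25/126 + (-757/756)x + (323/252)x² + (76/27)x³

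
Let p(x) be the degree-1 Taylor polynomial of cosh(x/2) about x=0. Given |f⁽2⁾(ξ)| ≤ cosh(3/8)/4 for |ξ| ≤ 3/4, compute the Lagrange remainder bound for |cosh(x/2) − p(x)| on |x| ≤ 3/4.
9*cosh(3/8)/128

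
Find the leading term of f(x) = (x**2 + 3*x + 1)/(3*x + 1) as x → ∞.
x/3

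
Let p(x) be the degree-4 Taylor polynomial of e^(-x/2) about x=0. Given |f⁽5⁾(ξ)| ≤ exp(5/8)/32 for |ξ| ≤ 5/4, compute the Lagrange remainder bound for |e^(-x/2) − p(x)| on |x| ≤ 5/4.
625*exp(5/8)/786432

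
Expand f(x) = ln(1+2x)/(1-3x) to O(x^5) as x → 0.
2*x + 4*x**2 + 44*x**3/3 + 40*x**4 + O(x**5)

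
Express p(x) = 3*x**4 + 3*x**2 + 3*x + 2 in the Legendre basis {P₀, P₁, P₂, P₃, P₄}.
(18/5)P₀ + (3)P₁ + (26/7)P₂ + (24/35)P₄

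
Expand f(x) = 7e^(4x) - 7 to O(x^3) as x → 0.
28*x + 56*x**2 + O(x**3)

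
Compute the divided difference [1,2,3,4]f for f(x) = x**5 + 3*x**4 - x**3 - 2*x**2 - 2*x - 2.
94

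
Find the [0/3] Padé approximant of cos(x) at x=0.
1/(x**2/2 + 1)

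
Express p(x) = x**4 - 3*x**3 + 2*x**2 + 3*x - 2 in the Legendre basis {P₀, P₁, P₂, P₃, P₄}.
(-17/15)P₀ + (6/5)P₁ + (40/21)P₂ + (-6/5)P₃ + (8/35)P₄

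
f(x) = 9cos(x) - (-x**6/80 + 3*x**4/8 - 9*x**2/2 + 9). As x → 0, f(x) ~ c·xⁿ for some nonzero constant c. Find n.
8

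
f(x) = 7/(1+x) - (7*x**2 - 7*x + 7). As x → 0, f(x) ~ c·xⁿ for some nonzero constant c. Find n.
3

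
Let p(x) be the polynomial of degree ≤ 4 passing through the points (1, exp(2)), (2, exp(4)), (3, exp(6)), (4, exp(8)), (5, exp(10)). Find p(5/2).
(-20*exp(6) - 5 + 60*exp(2) + 90*exp(4) + 3*exp(8))*exp(2)/128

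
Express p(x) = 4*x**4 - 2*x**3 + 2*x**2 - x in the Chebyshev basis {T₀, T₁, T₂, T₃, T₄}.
(5/2)T₀ + (-5/2)T₁ + (3)T₂ + (-1/2)T₃ + (1/2)T₄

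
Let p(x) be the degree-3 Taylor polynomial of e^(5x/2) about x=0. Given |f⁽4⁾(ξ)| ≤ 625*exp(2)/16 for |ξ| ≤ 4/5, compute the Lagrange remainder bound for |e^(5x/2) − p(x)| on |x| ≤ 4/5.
2*exp(2)/3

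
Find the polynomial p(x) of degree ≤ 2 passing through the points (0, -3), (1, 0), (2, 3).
3*x - 3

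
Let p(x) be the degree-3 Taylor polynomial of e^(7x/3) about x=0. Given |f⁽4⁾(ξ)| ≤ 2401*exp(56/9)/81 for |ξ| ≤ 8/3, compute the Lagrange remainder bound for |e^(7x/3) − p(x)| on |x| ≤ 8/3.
1229312*exp(56/9)/19683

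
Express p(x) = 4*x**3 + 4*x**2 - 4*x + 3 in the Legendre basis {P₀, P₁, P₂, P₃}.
(13/3)P₀ + (-8/5)P₁ + (8/3)P₂ + (8/5)P₃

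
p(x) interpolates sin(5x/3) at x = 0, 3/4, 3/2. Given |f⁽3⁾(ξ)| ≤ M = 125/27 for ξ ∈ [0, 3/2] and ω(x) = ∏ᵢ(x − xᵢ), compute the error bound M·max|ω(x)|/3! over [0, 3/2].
125*sqrt(3)/1728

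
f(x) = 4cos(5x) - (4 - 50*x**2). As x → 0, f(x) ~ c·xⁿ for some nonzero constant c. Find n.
4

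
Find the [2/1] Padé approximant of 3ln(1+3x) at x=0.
9*x*(x + 2)/(2*(2*x + 1))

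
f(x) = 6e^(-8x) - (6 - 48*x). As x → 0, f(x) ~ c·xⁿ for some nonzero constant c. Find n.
2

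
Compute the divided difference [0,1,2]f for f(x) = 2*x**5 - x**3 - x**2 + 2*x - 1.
26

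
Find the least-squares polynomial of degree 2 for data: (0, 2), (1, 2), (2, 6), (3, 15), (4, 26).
13/7 + (-113/70)x + (27/14)x²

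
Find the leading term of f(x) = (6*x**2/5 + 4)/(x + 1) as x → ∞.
6*x/5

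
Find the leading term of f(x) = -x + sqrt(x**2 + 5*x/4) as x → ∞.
5/8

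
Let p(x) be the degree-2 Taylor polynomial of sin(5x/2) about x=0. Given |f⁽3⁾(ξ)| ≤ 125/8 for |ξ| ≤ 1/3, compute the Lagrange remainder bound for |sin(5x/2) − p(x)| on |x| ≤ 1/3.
125/1296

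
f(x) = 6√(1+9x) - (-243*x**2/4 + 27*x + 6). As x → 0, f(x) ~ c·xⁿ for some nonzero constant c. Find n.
3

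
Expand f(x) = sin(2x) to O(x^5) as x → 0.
2*x - 4*x**3/3 + O(x**5)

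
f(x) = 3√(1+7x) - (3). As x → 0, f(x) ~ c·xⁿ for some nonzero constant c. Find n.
1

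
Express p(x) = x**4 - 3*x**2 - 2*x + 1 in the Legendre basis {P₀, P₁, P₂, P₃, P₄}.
(1/5)P₀ + (-2)P₁ + (-10/7)P₂ + (8/35)P₄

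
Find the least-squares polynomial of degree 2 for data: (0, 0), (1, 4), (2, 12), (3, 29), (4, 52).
11/35 + (-37/70)x + (47/14)x²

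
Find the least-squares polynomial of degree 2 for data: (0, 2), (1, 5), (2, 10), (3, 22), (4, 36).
15/7 + (3/14)x + (29/14)x²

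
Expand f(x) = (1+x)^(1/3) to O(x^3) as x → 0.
1 + x/3 - x**2/9 + O(x**3)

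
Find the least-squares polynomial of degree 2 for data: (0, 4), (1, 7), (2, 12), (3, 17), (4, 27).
21/5 + (8/5)x + x²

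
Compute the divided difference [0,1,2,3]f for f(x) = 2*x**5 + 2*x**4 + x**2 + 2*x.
62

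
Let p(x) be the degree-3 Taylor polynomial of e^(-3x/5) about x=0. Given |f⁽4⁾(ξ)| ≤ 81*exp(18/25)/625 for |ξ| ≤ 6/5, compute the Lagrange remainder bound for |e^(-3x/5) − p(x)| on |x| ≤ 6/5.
4374*exp(18/25)/390625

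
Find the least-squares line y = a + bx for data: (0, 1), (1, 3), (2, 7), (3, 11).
a = 2/5, b = 17/5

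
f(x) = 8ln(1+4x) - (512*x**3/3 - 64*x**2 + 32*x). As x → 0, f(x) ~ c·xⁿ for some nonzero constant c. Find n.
4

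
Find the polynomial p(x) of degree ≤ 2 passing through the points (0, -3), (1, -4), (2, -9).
-2*x**2 + x - 3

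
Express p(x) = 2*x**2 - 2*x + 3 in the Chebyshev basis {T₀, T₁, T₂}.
(4)T₀ + (-2)T₁ + T₂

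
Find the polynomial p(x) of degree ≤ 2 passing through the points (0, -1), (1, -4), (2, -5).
x**2 - 4*x - 1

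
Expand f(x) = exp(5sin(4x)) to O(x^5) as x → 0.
1 + 20*x + 200*x**2 + 1280*x**3 + 5600*x**4 + O(x**5)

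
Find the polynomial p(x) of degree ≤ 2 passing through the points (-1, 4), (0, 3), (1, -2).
-2*x**2 - 3*x + 3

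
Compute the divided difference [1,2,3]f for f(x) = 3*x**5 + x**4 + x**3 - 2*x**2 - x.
299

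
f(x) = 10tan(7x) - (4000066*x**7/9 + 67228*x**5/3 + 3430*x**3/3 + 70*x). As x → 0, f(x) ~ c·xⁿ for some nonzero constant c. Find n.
9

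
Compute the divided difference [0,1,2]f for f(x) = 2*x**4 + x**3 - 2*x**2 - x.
15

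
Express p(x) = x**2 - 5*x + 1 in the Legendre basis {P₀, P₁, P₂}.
(4/3)P₀ + (-5)P₁ + (2/3)P₂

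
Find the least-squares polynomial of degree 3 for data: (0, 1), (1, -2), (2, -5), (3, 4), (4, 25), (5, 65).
79/63 + (-1513/378)x + (-263/252)x² + (95/108)x³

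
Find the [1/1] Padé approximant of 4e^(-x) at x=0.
(4 - 2*x)/(x/2 + 1)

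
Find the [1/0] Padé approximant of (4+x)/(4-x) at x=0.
x/2 + 1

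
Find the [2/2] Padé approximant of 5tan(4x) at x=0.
20*x/(1 - 16*x**2/3)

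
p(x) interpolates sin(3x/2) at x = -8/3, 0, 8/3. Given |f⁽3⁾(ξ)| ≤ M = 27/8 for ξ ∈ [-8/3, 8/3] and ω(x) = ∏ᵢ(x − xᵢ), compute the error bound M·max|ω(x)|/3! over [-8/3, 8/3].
64*sqrt(3)/27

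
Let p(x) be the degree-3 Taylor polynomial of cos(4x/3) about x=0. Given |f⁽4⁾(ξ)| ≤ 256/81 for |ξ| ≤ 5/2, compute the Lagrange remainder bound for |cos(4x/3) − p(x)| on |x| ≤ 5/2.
1250/243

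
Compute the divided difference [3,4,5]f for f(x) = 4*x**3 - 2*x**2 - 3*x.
46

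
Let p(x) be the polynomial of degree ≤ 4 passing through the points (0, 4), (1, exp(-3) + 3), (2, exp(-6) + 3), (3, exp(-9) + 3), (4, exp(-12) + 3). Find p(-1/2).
(-420*exp(9) - 180*exp(3) + 35 + 378*exp(6) + 699*exp(12))*exp(-12)/128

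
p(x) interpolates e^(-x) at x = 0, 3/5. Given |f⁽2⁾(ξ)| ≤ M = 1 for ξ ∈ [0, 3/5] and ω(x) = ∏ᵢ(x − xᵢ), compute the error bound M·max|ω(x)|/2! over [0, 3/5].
9/200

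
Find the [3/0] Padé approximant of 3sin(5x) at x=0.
-125*x**3/2 + 15*x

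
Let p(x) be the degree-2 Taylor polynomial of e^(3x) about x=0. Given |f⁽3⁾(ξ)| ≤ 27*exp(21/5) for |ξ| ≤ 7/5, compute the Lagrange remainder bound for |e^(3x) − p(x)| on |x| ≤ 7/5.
3087*exp(21/5)/250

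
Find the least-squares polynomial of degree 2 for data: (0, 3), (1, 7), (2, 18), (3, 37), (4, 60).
97/35 + (44/35)x + (23/7)x²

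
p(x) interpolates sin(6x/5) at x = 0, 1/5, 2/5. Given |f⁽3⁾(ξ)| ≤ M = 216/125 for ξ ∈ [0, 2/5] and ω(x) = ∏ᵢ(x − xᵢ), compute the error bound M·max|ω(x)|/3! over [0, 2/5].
8*sqrt(3)/15625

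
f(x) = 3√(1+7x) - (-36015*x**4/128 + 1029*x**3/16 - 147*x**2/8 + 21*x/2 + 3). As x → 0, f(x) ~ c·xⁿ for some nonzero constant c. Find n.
5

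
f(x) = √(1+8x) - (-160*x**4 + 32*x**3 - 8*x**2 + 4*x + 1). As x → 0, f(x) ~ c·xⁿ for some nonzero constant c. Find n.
5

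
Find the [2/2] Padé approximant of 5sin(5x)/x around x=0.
(25 - 875*x**2/12)/(5*x**2/4 + 1)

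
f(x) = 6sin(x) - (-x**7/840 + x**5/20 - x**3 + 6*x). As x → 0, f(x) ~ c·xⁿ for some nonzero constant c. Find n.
9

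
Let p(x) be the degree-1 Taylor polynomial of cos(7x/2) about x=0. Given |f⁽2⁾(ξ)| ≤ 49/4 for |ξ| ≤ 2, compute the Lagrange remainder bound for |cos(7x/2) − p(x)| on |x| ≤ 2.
49/2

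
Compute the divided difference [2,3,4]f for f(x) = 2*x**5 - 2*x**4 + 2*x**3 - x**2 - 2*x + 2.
477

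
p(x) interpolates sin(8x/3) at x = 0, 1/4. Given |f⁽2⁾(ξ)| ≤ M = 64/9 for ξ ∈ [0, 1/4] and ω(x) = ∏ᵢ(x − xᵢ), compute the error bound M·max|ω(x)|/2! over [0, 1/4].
1/18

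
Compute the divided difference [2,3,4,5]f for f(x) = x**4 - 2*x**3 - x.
12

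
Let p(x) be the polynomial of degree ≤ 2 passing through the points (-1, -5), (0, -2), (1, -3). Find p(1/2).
-2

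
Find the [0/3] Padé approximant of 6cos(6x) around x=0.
6/(18*x**2 + 1)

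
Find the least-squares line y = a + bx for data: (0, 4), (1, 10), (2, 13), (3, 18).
a = 9/2, b = 9/2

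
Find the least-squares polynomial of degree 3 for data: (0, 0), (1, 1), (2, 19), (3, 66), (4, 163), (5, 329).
-37/126 + (1003/756)x + (-37/18)x² + (323/108)x³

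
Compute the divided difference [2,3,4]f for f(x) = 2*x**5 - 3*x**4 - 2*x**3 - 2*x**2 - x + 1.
385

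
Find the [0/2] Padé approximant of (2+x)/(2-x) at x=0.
1/(x**2/2 - x + 1)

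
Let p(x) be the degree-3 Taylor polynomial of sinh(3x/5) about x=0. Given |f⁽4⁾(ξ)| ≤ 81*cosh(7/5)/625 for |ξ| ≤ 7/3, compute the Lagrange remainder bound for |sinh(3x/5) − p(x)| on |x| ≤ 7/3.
2401*cosh(7/5)/15000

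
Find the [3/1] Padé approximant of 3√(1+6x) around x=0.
(-81*x**3/8 + 81*x**2/4 + 81*x/4 + 3)/(15*x/4 + 1)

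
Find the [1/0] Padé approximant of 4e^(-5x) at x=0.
4 - 20*x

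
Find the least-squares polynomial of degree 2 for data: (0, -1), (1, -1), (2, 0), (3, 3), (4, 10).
-5/7 + (-69/35)x + (8/7)x²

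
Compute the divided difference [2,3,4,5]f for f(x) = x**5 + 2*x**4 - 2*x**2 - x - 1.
153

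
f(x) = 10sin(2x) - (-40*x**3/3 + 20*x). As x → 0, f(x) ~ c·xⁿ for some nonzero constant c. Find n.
5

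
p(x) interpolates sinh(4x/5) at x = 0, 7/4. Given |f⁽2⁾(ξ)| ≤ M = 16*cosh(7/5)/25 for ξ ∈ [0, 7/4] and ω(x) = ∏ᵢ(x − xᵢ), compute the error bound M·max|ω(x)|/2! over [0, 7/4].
49*cosh(7/5)/200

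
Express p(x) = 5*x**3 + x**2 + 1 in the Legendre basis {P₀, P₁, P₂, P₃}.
(4/3)P₀ + (3)P₁ + (2/3)P₂ + (2)P₃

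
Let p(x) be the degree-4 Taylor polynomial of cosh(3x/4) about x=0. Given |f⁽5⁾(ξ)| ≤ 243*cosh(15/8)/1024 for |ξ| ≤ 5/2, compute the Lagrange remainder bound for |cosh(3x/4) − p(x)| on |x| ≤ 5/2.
50625*cosh(15/8)/262144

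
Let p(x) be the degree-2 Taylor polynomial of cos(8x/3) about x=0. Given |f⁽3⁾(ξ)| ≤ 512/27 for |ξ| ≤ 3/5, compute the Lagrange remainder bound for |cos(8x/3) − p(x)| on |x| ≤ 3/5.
256/375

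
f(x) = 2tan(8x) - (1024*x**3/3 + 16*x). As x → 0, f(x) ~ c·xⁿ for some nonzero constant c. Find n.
5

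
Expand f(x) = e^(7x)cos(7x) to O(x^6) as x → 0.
1 + 7*x - 343*x**3/3 - 2401*x**4/6 - 16807*x**5/30 + O(x**6)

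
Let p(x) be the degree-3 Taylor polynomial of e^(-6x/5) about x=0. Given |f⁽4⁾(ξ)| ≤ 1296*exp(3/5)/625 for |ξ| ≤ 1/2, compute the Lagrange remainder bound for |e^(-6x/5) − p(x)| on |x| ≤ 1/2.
27*exp(3/5)/5000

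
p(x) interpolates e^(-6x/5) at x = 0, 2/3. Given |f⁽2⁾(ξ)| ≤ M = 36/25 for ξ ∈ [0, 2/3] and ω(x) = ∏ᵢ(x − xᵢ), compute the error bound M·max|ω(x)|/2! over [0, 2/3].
2/25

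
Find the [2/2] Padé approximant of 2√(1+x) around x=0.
(5*x**2/8 + 5*x/2 + 2)/(x**2/16 + 3*x/4 + 1)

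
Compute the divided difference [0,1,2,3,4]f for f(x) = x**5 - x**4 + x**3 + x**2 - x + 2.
9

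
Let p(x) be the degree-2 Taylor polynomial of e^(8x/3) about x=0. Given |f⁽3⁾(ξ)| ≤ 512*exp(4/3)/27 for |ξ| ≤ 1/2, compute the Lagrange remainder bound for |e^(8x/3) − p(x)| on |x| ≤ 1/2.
32*exp(4/3)/81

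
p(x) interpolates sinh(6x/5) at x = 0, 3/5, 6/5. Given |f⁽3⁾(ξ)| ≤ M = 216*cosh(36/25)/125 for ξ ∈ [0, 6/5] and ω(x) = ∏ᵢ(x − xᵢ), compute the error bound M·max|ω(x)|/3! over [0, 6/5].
216*sqrt(3)*cosh(36/25)/15625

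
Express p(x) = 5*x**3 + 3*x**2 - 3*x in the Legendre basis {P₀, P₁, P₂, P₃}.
P₀ + (2)P₂ + (2)P₃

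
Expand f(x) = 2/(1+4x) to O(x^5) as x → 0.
2 - 8*x + 32*x**2 - 128*x**3 + 512*x**4 + O(x**5)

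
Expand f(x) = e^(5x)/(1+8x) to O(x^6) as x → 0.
1 - 3*x + 73*x**2/2 - 1627*x**3/6 + 17563*x**4/8 - 420887*x**5/24 + O(x**6)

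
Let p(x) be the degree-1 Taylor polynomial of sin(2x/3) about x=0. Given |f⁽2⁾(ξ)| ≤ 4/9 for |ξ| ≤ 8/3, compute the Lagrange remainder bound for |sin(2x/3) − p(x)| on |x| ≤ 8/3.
128/81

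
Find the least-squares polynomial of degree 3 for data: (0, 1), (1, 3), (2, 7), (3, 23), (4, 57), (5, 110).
83/63 + (13/54)x + (-115/252)x² + (103/108)x³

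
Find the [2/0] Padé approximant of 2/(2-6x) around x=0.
9*x**2 + 3*x + 1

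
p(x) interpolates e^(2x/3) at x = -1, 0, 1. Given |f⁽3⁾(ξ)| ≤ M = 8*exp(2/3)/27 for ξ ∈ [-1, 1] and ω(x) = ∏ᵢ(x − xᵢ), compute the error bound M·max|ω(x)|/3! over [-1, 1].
8*sqrt(3)*exp(2/3)/729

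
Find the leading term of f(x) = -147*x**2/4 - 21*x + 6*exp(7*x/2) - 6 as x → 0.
343*x**3/8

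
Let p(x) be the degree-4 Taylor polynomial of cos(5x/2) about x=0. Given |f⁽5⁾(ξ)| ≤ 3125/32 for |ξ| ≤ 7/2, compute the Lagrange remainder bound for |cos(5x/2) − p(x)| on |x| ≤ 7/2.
10504375/24576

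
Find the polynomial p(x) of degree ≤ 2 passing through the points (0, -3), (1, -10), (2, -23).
-3*x**2 - 4*x - 3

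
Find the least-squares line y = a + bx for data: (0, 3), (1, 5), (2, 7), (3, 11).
a = 13/5, b = 13/5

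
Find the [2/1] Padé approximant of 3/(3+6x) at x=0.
1/(2*x + 1)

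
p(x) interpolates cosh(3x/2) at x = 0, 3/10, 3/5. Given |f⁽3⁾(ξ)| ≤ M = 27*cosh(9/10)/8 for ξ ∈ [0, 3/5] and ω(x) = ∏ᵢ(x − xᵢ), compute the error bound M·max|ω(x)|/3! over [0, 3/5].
27*sqrt(3)*cosh(9/10)/8000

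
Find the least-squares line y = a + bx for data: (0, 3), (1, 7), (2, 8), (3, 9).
a = 39/10, b = 19/10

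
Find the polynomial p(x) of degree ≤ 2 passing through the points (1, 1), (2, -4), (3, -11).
-x**2 - 2*x + 4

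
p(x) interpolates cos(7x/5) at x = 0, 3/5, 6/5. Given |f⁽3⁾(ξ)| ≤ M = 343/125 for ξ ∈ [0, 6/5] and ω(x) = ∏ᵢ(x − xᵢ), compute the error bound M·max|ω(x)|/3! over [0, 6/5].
343*sqrt(3)/15625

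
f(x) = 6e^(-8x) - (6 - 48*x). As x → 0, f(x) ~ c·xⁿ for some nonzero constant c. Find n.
2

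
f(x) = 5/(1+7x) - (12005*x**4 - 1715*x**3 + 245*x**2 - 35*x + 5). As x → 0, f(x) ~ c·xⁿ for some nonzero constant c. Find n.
5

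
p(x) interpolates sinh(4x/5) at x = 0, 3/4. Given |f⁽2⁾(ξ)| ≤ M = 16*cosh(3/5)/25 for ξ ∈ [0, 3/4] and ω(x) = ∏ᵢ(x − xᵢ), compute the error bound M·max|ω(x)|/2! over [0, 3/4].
9*cosh(3/5)/200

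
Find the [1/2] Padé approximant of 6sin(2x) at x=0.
12*x/(2*x**2/3 + 1)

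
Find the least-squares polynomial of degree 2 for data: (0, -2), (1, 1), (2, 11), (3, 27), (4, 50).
-71/35 + (-1/7)x + (23/7)x²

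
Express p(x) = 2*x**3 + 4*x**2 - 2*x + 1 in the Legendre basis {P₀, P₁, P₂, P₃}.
(7/3)P₀ + (-4/5)P₁ + (8/3)P₂ + (4/5)P₃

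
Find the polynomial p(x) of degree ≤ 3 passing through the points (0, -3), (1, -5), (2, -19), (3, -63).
-3*x**3 + 3*x**2 - 2*x - 3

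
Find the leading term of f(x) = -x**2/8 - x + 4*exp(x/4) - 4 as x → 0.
x**3/96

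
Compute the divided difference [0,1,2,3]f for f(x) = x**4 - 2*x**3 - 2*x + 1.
4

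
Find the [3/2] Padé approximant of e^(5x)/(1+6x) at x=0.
(192625*x**3/32628 + 70125*x**2/10876 + 10335*x/2719 + 1)/(-78865*x**2/10876 + 13054*x/2719 + 1)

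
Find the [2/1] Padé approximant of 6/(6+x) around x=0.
1/(x/6 + 1)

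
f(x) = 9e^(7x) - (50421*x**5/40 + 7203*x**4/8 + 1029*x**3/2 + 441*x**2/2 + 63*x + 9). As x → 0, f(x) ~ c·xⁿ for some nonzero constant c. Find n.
6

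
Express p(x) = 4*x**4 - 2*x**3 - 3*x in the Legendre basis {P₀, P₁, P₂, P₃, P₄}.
(4/5)P₀ + (-21/5)P₁ + (16/7)P₂ + (-4/5)P₃ + (32/35)P₄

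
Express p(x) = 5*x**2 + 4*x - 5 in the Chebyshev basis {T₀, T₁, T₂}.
(-5/2)T₀ + (4)T₁ + (5/2)T₂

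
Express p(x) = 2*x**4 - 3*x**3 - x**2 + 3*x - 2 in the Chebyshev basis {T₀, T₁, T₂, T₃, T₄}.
(-7/4)T₀ + (3/4)T₁ + (1/2)T₂ + (-3/4)T₃ + (1/4)T₄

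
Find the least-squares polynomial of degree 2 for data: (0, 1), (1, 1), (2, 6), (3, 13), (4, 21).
4/7 + (2/35)x + (9/7)x²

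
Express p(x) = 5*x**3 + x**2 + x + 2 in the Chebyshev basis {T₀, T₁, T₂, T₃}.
(5/2)T₀ + (19/4)T₁ + (1/2)T₂ + (5/4)T₃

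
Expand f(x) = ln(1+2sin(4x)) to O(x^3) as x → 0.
8*x - 32*x**2 + O(x**3)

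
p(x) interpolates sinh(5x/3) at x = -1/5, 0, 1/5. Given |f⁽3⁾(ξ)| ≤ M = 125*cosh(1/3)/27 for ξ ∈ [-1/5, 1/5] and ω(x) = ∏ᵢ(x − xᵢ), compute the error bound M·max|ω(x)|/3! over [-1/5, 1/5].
sqrt(3)*cosh(1/3)/729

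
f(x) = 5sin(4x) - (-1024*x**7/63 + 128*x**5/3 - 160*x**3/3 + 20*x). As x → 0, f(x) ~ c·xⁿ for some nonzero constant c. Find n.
9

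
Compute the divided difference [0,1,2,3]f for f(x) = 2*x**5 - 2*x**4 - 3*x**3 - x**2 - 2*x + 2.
35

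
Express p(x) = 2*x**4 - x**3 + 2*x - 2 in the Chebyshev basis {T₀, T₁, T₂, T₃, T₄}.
(-5/4)T₀ + (5/4)T₁ + T₂ + (-1/4)T₃ + (1/4)T₄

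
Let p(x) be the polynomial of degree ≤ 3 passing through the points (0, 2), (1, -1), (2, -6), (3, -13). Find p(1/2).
3/4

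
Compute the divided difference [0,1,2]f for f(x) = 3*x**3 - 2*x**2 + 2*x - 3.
7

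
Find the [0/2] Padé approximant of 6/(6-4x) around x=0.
1/(1 - 2*x/3)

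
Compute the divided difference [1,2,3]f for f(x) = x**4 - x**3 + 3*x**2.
22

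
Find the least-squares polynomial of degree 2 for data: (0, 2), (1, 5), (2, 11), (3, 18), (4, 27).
13/7 + (181/70)x + (13/14)x²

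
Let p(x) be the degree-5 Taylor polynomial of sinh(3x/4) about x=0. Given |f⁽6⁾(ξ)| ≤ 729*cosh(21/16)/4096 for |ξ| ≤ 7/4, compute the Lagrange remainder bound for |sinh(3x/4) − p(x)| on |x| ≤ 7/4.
9529569*cosh(21/16)/1342177280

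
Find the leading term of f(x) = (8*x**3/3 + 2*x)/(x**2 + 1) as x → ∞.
8*x/3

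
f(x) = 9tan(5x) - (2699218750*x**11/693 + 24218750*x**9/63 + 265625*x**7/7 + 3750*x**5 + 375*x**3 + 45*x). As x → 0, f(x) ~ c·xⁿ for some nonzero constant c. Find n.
13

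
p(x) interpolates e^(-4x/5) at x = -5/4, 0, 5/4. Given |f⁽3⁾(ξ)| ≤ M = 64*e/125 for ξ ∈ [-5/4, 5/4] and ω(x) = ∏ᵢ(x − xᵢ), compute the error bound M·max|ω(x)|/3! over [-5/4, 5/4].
sqrt(3)*e/27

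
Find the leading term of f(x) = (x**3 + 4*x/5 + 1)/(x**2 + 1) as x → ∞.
x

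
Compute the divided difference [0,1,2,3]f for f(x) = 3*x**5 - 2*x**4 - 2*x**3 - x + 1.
61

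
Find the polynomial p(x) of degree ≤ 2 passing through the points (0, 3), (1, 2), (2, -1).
3 - x**2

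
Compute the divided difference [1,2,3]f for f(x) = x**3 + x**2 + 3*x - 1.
7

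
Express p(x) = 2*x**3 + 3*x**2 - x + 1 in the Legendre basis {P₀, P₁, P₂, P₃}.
(2)P₀ + (1/5)P₁ + (2)P₂ + (4/5)P₃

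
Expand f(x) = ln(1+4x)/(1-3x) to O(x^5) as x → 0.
4*x + 4*x**2 + 100*x**3/3 + 36*x**4 + O(x**5)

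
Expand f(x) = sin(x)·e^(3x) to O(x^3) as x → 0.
x + 3*x**2 + O(x**3)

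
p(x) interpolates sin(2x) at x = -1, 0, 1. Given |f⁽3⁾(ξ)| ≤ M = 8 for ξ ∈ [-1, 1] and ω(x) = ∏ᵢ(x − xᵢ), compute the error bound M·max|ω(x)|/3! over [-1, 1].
8*sqrt(3)/27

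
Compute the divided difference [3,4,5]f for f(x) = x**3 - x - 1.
12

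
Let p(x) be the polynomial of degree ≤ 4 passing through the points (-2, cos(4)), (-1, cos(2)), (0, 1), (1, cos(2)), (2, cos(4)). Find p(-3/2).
-35/64 + 21*cos(2)/16 + 15*cos(4)/64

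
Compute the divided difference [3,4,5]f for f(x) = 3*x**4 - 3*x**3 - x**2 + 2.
254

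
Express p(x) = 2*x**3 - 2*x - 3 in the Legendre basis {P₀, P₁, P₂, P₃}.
(-3)P₀ + (-4/5)P₁ + (4/5)P₃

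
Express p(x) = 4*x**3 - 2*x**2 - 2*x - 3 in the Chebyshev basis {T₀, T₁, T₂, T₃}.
(-4)T₀ + T₁ - T₂ + T₃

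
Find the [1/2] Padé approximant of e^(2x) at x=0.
(2*x/3 + 1)/(2*x**2/3 - 4*x/3 + 1)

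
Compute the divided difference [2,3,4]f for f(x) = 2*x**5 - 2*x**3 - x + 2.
552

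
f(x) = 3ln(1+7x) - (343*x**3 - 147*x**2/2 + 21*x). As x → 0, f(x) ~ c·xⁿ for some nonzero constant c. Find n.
4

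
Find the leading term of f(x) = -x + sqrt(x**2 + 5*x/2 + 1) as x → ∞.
5/4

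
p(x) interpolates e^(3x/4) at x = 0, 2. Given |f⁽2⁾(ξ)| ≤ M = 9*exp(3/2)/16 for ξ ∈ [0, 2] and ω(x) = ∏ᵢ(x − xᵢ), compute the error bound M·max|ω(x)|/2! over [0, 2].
9*exp(3/2)/32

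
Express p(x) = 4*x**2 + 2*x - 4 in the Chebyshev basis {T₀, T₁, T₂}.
(-2)T₀ + (2)T₁ + (2)T₂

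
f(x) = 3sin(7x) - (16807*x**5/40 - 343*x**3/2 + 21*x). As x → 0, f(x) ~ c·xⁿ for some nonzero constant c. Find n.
7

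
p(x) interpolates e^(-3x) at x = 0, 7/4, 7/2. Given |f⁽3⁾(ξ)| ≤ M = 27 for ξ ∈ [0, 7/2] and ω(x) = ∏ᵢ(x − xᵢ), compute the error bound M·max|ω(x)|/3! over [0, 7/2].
343*sqrt(3)/64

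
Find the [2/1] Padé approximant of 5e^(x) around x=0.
(5*x**2/6 + 10*x/3 + 5)/(1 - x/3)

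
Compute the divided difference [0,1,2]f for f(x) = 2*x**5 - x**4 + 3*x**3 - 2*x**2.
30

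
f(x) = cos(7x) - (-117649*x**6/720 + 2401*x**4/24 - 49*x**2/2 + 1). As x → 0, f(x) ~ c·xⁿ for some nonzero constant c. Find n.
8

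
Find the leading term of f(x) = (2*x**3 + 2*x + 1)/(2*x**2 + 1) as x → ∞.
x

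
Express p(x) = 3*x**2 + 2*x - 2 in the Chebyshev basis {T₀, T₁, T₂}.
(-1/2)T₀ + (2)T₁ + (3/2)T₂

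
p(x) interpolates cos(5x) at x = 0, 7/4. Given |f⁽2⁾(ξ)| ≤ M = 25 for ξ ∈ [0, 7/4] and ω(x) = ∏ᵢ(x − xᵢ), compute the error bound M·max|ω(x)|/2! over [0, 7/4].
1225/128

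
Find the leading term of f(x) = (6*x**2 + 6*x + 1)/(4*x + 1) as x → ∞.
3*x/2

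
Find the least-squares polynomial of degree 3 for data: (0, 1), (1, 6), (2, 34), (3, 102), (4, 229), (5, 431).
64/63 + (-229/378)x + (667/252)x² + (317/108)x³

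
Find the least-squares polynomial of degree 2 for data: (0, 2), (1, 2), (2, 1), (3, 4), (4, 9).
12/5 + (-12/5)x + x²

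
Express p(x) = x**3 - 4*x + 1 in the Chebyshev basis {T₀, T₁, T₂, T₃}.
T₀ + (-13/4)T₁ + (1/4)T₃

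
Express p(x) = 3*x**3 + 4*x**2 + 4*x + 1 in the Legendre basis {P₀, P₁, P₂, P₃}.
(7/3)P₀ + (29/5)P₁ + (8/3)P₂ + (6/5)P₃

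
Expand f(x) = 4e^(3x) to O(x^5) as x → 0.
4 + 12*x + 18*x**2 + 18*x**3 + 27*x**4/2 + O(x**5)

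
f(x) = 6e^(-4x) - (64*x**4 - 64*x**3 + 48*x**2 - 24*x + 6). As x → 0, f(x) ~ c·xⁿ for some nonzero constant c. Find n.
5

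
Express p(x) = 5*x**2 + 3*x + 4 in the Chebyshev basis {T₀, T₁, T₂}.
(13/2)T₀ + (3)T₁ + (5/2)T₂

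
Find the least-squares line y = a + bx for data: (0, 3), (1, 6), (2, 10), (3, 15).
a = 5/2, b = 4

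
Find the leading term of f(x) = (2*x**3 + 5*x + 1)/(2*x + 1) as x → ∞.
x**2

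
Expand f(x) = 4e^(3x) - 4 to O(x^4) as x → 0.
12*x + 18*x**2 + 18*x**3 + O(x**4)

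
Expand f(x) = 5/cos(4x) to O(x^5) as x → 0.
5 + 40*x**2 + 800*x**4/3 + O(x**5)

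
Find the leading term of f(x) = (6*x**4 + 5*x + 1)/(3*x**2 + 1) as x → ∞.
2*x**2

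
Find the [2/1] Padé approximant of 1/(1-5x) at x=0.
1/(1 - 5*x)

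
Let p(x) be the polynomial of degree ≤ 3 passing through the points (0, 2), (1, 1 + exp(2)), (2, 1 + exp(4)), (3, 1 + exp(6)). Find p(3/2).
-exp(6)/16 + 15/16 + 9*exp(2)/16 + 9*exp(4)/16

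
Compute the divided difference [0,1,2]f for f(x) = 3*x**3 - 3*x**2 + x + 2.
6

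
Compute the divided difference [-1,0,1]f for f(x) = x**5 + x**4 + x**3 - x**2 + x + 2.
0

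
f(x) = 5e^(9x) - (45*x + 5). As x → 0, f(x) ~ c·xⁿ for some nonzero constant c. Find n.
2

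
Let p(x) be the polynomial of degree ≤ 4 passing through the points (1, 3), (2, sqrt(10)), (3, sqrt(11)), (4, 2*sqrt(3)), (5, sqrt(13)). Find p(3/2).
-35*sqrt(11)/64 - 5*sqrt(13)/128 + 7*sqrt(3)/16 + 105/128 + 35*sqrt(10)/32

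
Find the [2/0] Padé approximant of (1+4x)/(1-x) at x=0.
5*x**2 + 5*x + 1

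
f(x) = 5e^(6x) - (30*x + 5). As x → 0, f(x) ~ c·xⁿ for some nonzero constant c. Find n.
2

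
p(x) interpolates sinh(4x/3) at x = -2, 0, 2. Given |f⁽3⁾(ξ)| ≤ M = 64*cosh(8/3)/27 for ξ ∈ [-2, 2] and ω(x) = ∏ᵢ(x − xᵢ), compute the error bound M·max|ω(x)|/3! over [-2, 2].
512*sqrt(3)*cosh(8/3)/729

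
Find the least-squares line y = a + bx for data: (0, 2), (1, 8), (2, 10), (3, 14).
a = 14/5, b = 19/5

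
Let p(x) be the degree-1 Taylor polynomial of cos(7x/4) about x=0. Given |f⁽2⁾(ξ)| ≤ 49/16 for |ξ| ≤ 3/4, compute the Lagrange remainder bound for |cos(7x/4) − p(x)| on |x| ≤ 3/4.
441/512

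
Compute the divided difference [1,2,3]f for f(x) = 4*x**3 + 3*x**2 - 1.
27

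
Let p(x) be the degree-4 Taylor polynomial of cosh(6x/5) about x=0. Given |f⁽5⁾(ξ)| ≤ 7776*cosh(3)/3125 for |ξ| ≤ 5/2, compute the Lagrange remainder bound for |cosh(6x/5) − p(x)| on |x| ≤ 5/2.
81*cosh(3)/40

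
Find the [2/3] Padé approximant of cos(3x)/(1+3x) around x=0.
(1 - 15*x**2/4)/(9*x**3/4 + 3*x**2/4 + 3*x + 1)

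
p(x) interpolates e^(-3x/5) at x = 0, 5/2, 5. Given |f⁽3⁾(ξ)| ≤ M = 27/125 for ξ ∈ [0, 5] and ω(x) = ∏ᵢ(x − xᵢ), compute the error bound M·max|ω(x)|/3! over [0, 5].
sqrt(3)/8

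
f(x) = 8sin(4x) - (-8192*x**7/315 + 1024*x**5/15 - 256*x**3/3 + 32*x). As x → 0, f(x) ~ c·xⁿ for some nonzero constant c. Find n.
9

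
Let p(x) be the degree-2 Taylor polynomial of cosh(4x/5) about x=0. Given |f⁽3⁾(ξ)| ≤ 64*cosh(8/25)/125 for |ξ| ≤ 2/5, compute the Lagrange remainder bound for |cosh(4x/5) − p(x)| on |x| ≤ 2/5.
256*cosh(8/25)/46875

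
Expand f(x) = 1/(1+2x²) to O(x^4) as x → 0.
1 - 2*x**2 + O(x**4)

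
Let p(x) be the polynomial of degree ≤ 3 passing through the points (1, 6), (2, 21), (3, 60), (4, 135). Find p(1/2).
15/4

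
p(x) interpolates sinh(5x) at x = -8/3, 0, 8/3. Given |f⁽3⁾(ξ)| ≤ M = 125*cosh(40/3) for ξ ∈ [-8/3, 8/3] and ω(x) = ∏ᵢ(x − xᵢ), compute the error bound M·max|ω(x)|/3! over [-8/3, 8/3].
64000*sqrt(3)*cosh(40/3)/729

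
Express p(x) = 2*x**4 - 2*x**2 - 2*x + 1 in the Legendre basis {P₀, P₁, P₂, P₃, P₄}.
(11/15)P₀ + (-2)P₁ + (-4/21)P₂ + (16/35)P₄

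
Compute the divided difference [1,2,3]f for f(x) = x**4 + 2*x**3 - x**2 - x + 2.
36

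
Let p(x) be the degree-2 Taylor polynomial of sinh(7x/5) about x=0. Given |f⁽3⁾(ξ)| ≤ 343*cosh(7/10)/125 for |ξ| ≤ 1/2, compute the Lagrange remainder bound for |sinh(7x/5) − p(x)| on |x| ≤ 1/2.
343*cosh(7/10)/6000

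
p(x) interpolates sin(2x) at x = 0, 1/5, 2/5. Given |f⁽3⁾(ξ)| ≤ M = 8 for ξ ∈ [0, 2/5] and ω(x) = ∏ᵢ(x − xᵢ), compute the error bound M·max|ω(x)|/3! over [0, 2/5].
8*sqrt(3)/3375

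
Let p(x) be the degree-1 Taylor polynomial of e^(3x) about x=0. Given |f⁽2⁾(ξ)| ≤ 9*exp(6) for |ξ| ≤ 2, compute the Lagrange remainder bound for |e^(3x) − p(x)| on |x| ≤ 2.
18*exp(6)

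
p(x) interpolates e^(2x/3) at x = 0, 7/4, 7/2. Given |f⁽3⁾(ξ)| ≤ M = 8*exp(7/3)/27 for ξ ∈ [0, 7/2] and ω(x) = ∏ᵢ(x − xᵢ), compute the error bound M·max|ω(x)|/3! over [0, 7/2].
343*sqrt(3)*exp(7/3)/5832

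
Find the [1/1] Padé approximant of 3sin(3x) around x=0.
9*x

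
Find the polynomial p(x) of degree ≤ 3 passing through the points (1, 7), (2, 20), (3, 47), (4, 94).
x**3 + x**2 + 3*x + 2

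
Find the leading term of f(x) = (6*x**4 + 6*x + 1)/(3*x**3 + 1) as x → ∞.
2*x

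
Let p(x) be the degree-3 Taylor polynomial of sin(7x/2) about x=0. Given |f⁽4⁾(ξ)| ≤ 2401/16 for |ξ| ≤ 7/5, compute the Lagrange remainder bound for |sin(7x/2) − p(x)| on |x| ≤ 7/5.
5764801/240000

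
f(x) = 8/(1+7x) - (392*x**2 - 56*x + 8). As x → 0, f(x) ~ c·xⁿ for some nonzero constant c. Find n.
3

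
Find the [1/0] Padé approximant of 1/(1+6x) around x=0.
1 - 6*x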